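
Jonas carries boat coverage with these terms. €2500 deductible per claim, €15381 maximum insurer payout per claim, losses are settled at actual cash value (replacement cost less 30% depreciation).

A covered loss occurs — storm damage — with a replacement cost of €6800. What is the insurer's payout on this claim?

At 30% depreciation, ACV = €6800 − €2040 = €4760.
Subtract the deductible: €4760 − €2500 = €2260.
€2260 is within the €15381 limit, so the insurer pays €2260.

€2260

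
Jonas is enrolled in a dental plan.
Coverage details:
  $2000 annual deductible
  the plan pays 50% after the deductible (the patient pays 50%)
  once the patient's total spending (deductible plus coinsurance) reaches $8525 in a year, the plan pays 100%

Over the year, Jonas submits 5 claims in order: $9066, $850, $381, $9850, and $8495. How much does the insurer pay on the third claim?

$190.50

Claim 1 — $9066: $2000 to deductible, leaving $7066; coinsurance $7066 × 50% = $3533. Patient owes $5533 (running OOP $5533). Plan pays $9066 − $5533 = $3533.
Claim 2 — $850: 50% coinsurance on $850 = $425. Patient owes $425 (running OOP $5958). Plan pays $850 − $425 = $425.
Claim 3 — $381: deductible met; 50% of $381 = $190.50. Patient pays $190.50; OOP now $6148.50. Plan pays $381 − $190.50 = $190.50.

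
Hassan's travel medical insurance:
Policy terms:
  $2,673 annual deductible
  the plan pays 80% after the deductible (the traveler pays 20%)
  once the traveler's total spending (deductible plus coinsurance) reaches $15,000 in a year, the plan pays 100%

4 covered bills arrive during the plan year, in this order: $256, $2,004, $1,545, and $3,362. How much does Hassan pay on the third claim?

Bill 1, $256: fully absorbed by the deductible. Traveler pays $256; OOP now $256.
Bill 2, $2,004: all of it applies to the deductible. Traveler owes $2,004 (running OOP $2,260).
Bill 3, $1,545: $413 finishes the deductible; $1,132 goes to coinsurance; 20% of $1,132 = $226.40. Traveler pays $639.40; OOP now $2,899.40.

$639.40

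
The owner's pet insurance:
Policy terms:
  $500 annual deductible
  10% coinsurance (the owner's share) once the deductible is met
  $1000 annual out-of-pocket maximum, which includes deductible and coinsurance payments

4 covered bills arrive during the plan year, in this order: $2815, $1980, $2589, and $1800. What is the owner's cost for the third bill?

$70.50

#1 ($2815): deductible takes $500, $2315 remains; coinsurance $2315 × 10% = $231.50. Cost to owner: $731.50. OOP to date $731.50.
#2 ($1980): deductible already satisfied, so owner's share is 10% × $1980 = $198. Cost to owner: $198. OOP to date $929.50.
#3 ($2589): deductible already satisfied, so owner's share is 10% × $2589 = $258.90. That would push OOP to $1188.40, over the $1000 cap, so owner pays $1000 − $929.50 = $70.50.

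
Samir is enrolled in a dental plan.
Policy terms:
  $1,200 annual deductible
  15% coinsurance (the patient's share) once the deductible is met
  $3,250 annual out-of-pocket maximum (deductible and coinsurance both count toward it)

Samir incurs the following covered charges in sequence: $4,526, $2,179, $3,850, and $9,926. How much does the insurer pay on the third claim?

Bill 1, $4,526: deductible takes $1,200, $3,326 remains; patient's 15% is $498.90. Patient pays $1,698.90; OOP now $1,698.90. Insurer: $4,526 − $1,698.90 = $2,827.10.
Bill 2, $2,179: deductible met; 15% of $2,179 = $326.85. Patient owes $326.85 (running OOP $2,025.75). Plan pays $2,179 − $326.85 = $1,852.15.
Bill 3, $3,850: deductible already satisfied, so patient's share is 15% × $3,850 = $577.50. Patient pays $577.50; OOP now $2,603.25. Plan pays $3,850 − $577.50 = $3,272.50.

$3,272.50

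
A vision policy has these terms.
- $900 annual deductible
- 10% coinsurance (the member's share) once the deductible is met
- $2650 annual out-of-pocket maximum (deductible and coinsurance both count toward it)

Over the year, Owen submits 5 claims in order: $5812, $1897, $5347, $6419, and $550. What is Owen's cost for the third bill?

$534.70

Bill 1, $5812: $900 finishes the deductible; $4912 goes to coinsurance; member's 10% is $491.20. Member owes $1391.20 (running OOP $1391.20).
Bill 2, $1897: 10% coinsurance on $1897 = $189.70. Member owes $189.70 (running OOP $1580.90).
Bill 3, $5347: 10% coinsurance on $5347 = $534.70. Member pays $534.70; OOP now $2115.60.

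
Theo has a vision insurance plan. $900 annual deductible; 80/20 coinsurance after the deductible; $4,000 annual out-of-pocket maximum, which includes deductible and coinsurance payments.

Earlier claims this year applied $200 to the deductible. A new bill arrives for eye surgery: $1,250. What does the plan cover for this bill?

$440

Remaining deductible: $900 − $200 = $700.
The remaining $550 (= $1,250 − $700) moves to coinsurance.
Coinsurance: $550 × 20% = $110.
So the member owes $700 + $110 = $810 before any cap.
Cumulative spending $200 + $810 = $1,010 stays under the $4,000 maximum.
Insurer pays the balance: $1,250 − $810 = $440.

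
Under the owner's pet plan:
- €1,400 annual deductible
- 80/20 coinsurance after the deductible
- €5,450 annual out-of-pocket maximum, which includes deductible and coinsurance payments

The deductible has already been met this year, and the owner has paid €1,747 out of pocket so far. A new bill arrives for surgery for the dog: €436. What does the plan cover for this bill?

€348.80

The deductible is already satisfied, so the full bill goes to coinsurance.
Coinsurance: €436 × 20% = €87.20.
Year-to-date out-of-pocket becomes €1,747 + €87.20 = €1,834.20, still under the €5,450 maximum, so no cap applies.
The plan picks up €436 − €87.20 = €348.80.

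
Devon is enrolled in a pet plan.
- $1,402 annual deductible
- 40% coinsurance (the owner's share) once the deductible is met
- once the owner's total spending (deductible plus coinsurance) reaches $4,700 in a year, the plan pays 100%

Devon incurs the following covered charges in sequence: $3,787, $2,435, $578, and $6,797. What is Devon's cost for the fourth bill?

$1,138.80

Claim 1 — $3,787: $1,402 to deductible, leaving $2,385; 40% of $2,385 = $954. Owner owes $2,356 (running OOP $2,356).
Claim 2 — $2,435: deductible met; 40% of $2,435 = $974. Owner pays $974; OOP now $3,330.
Claim 3 — $578: deductible met; 40% of $578 = $231.20. Owner pays $231.20; OOP now $3,561.20.
Claim 4 — $6,797: deductible met; 40% of $6,797 = $2,718.80. That would push OOP to $6,280, over the $4,700 cap, so owner pays $4,700 − $3,561.20 = $1,138.80.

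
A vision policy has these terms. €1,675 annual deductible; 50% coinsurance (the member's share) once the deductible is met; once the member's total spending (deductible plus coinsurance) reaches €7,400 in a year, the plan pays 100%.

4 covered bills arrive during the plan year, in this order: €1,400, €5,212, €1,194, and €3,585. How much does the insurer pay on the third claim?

Bill 1, €1,400: all of it applies to the deductible. Member pays €1,400; OOP now €1,400. Plan pays €1,400 − €1,400 = €0.
Bill 2, €5,212: deductible takes €275, €4,937 remains; coinsurance €4,937 × 50% = €2,468.50. Member owes €2,743.50 (running OOP €4,143.50). Plan pays €5,212 − €2,743.50 = €2,468.50.
Bill 3, €1,194: deductible met; 50% of €1,194 = €597. Member pays €597; OOP now €4,740.50. Insurer: €1,194 − €597 = €597.

€597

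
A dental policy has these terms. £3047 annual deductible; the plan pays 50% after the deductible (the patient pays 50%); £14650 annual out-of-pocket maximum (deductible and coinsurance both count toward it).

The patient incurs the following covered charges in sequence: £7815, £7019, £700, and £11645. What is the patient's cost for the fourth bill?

£5359.50

Claim 1 (£7815): deductible takes £3047, £4768 remains; patient's 50% is £2384. Patient pays £5431; OOP now £5431.
Claim 2 (£7019): deductible already satisfied, so patient's share is 50% × £7019 = £3509.50. Patient pays £3509.50; OOP now £8940.50.
Claim 3 (£700): deductible already satisfied, so patient's share is 50% × £700 = £350. Patient pays £350; OOP now £9290.50.
Claim 4 (£11645): 50% coinsurance on £11645 = £5822.50. Adding that to £9290.50 gives £15113, past the £14650 cap; patient pays only £14650 − £9290.50 = £5359.50.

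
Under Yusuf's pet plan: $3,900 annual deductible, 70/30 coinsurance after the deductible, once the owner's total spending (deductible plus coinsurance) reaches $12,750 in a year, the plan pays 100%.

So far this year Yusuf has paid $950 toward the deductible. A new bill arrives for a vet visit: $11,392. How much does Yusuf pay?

$5,482.60

$950 of the $3,900 deductible is already met, leaving $2,950.
The remaining $8,442 (= $11,392 − $2,950) moves to coinsurance.
30% of $8,442 = $2,532.60 falls to the owner.
That puts the owner's cost at $2,950 + $2,532.60 = $5,482.60 before any cap.
Year-to-date out-of-pocket becomes $950 + $5,482.60 = $6,432.60, still under the $12,750 maximum, so no cap applies.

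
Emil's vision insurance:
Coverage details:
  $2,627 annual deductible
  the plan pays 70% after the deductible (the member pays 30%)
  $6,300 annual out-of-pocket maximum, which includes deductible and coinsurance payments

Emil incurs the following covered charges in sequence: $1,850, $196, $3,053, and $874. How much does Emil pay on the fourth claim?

#1 ($1,850): all of it applies to the deductible. Member pays $1,850; OOP now $1,850.
#2 ($196): fully absorbed by the deductible. Member pays $196; OOP now $2,046.
#3 ($3,053): $581 to deductible, leaving $2,472; coinsurance $2,472 × 30% = $741.60. Member pays $1,322.60; OOP now $3,368.60.
#4 ($874): deductible already satisfied, so member's share is 30% × $874 = $262.20. Member pays $262.20; OOP now $3,630.80.

$262.20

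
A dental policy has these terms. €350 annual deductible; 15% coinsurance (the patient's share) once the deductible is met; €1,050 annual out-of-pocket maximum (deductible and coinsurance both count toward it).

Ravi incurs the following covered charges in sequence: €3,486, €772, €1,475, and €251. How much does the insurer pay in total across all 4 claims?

€4,934

Claim 1 (€3,486): €350 finishes the deductible; €3,136 goes to coinsurance; 15% of €3,136 = €470.40. Cost to patient: €820.40. OOP to date €820.40. Insurer: €3,486 − €820.40 = €2,665.60.
Claim 2 (€772): 15% coinsurance on €772 = €115.80. Patient pays €115.80; OOP now €936.20. Insurer: €772 − €115.80 = €656.20.
Claim 3 (€1,475): deductible already satisfied, so patient's share is 15% × €1,475 = €221.25. OOP would hit €1,157.45 > €1,050, so the cap limits the patient to €1,050 − €936.20 = €113.80. Plan pays €1,475 − €113.80 = €1,361.20.
Claim 4 (€251): deductible already satisfied, so patient's share is 15% × €251 = €37.65. Adding that to €1,050 gives €1,087.65, past the €1,050 cap; patient pays only €1,050 − €1,050 = €0. Insurer: €251 − €0 = €251.
Insurer total: €2,665.60 + €656.20 + €1,361.20 + €251 = €4,934.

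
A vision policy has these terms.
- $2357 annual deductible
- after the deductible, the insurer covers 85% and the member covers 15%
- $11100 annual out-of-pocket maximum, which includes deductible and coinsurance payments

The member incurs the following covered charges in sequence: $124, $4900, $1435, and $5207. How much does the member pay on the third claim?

$215.25

Bill 1, $124: fully absorbed by the deductible. Member owes $124 (running OOP $124).
Bill 2, $4900: deductible takes $2233, $2667 remains; member's 15% is $400.05. Cost to member: $2633.05. OOP to date $2757.05.
Bill 3, $1435: deductible met; 15% of $1435 = $215.25. Member owes $215.25 (running OOP $2972.30).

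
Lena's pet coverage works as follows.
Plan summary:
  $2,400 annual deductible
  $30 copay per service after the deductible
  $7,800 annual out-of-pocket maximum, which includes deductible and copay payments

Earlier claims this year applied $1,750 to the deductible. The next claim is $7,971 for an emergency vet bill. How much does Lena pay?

Deductible still to meet: $2,400 − $1,750 = $650.
After the $650 deductible portion, $7,971 − $650 = $7,321 is subject to the copay.
Copay on this service: $30.
Owner responsibility before any cap: $650 + $30 = $680.
Total out-of-pocket so far would be $1,750 + $680 = $2,430, below the $7,800 cap — no reduction.

$680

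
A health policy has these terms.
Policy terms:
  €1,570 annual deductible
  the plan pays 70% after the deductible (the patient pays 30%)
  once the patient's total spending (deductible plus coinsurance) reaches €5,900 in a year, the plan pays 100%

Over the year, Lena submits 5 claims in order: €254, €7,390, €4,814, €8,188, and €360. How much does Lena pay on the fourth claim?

#1 (€254): fully absorbed by the deductible. Cost to patient: €254. OOP to date €254.
#2 (€7,390): €1,316 finishes the deductible; €6,074 goes to coinsurance; coinsurance €6,074 × 30% = €1,822.20. Cost to patient: €3,138.20. OOP to date €3,392.20.
#3 (€4,814): deductible met; 30% of €4,814 = €1,444.20. Patient pays €1,444.20; OOP now €4,836.40.
#4 (€8,188): 30% coinsurance on €8,188 = €2,456.40. Adding that to €4,836.40 gives €7,292.80, past the €5,900 cap; patient pays only €5,900 − €4,836.40 = €1,063.60.

€1,063.60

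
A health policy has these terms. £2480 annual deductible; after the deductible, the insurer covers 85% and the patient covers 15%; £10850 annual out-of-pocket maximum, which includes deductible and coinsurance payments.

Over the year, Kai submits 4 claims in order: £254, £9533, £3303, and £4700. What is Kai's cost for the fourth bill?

Bill 1, £254: fully absorbed by the deductible. Patient owes £254 (running OOP £254).
Bill 2, £9533: £2226 to deductible, leaving £7307; patient's 15% is £1096.05. Patient owes £3322.05 (running OOP £3576.05).
Bill 3, £3303: deductible met; 15% of £3303 = £495.45. Cost to patient: £495.45. OOP to date £4071.50.
Bill 4, £4700: 15% coinsurance on £4700 = £705. Patient pays £705; OOP now £4776.50.

£705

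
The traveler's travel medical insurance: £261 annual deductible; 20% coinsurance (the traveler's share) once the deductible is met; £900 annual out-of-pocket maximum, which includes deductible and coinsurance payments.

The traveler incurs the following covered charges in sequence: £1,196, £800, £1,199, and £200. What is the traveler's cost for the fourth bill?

Claim 1 (£1,196): deductible takes £261, £935 remains; traveler's 20% is £187. Traveler owes £448 (running OOP £448).
Claim 2 (£800): deductible already satisfied, so traveler's share is 20% × £800 = £160. Cost to traveler: £160. OOP to date £608.
Claim 3 (£1,199): deductible already satisfied, so traveler's share is 20% × £1,199 = £239.80. Cost to traveler: £239.80. OOP to date £847.80.
Claim 4 (£200): 20% coinsurance on £200 = £40. Cost to traveler: £40. OOP to date £887.80.

£40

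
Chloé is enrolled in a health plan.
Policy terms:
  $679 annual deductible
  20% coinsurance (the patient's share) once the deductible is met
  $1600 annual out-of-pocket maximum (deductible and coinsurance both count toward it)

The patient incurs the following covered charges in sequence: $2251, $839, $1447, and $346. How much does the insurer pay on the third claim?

$1157.60

#1 ($2251): $679 finishes the deductible; $1572 goes to coinsurance; 20% of $1572 = $314.40. Patient owes $993.40 (running OOP $993.40). Insurer: $2251 − $993.40 = $1257.60.
#2 ($839): deductible already satisfied, so patient's share is 20% × $839 = $167.80. Cost to patient: $167.80. OOP to date $1161.20. Insurer: $839 − $167.80 = $671.20.
#3 ($1447): deductible met; 20% of $1447 = $289.40. Patient pays $289.40; OOP now $1450.60. Insurer: $1447 − $289.40 = $1157.60.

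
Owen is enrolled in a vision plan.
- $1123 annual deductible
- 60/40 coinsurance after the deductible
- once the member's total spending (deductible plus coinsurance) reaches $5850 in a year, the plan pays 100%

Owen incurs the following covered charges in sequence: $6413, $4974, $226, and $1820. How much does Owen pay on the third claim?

$90.40

Claim 1 ($6413): $1123 to deductible, leaving $5290; coinsurance $5290 × 40% = $2116. Cost to member: $3239. OOP to date $3239.
Claim 2 ($4974): 40% coinsurance on $4974 = $1989.60. Member pays $1989.60; OOP now $5228.60.
Claim 3 ($226): deductible met; 40% of $226 = $90.40. Cost to member: $90.40. OOP to date $5319.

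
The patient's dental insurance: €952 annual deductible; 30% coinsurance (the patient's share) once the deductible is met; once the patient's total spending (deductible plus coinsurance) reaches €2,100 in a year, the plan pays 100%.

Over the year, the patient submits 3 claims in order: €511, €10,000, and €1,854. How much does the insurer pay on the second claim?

Bill 1, €511: fully absorbed by the deductible. Patient owes €511 (running OOP €511). Insurer: €511 − €511 = €0.
Bill 2, €10,000: deductible takes €441, €9,559 remains; 30% of €9,559 = €2,867.70. Claim cost before the cap: €441 + €2,867.70 = €3,308.70. That would push OOP to €3,819.70, over the €2,100 cap, so patient pays €2,100 − €511 = €1,589. Plan pays €10,000 − €1,589 = €8,411.

€8,411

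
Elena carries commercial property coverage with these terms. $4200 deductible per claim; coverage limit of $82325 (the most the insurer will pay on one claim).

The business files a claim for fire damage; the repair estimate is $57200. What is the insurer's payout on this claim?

$53000

Less the $4200 deductible: $57200 − $4200 = $53000.
$53000 ≤ $82325, so the limit doesn't bind; insurer pays $53000.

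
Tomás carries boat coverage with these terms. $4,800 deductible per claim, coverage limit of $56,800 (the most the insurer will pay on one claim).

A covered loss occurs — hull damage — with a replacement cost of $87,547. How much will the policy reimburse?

$56,800

Subtract the deductible: $87,547 − $4,800 = $82,747.
Since $82,747 > $56,800, the payout is capped at $56,800.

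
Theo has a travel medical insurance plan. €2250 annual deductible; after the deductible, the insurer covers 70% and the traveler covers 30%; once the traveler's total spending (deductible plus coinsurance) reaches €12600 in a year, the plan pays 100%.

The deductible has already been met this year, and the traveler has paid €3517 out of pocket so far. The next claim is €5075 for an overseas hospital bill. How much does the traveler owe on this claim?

€1522.50

With the deductible met, the entire €5075 is subject to coinsurance.
30% of €5075 = €1522.50 falls to the traveler.
Cumulative spending €3517 + €1522.50 = €5039.50 stays under the €12600 maximum.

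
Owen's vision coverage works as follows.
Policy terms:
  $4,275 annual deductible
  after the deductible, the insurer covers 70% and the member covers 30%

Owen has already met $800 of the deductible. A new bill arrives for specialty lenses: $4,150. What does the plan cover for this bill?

$472.50

$800 of the $4,275 deductible is already met, leaving $3,475.
After the $3,475 deductible portion, $4,150 − $3,475 = $675 is subject to coinsurance.
Member's 30% share of $675 is $202.50.
So the member owes $3,475 + $202.50 = $3,677.50.
The plan picks up $4,150 − $3,677.50 = $472.50.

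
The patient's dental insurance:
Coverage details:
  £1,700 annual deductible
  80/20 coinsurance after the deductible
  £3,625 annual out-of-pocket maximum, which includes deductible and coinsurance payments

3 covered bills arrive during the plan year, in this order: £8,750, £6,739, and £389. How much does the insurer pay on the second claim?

£6,224

#1 (£8,750): £1,700 to deductible, leaving £7,050; patient's 20% is £1,410. Patient pays £3,110; OOP now £3,110. Plan pays £8,750 − £3,110 = £5,640.
#2 (£6,739): 20% coinsurance on £6,739 = £1,347.80. OOP would hit £4,457.80 > £3,625, so the cap limits the patient to £3,625 − £3,110 = £515. Insurer: £6,739 − £515 = £6,224.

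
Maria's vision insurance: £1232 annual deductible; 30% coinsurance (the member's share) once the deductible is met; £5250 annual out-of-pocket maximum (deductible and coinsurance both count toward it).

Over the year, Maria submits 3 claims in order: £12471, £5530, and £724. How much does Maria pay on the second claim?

#1 (£12471): £1232 to deductible, leaving £11239; member's 30% is £3371.70. Member pays £4603.70; OOP now £4603.70.
#2 (£5530): 30% coinsurance on £5530 = £1659. That would push OOP to £6262.70, over the £5250 cap, so member pays £5250 − £4603.70 = £646.30.

£646.30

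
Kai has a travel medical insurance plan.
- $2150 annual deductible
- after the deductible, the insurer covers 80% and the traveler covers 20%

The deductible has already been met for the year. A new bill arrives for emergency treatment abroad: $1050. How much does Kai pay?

$210

With the deductible met, the entire $1050 is subject to coinsurance.
20% of $1050 = $210 falls to the traveler.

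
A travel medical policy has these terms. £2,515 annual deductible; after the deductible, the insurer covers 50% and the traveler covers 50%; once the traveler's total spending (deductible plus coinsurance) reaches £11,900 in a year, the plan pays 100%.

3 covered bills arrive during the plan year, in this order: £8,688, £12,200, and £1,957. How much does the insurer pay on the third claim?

Claim 1 (£8,688): deductible takes £2,515, £6,173 remains; 50% of £6,173 = £3,086.50. Traveler owes £5,601.50 (running OOP £5,601.50). Insurer: £8,688 − £5,601.50 = £3,086.50.
Claim 2 (£12,200): deductible met; 50% of £12,200 = £6,100. Traveler owes £6,100 (running OOP £11,701.50). Plan pays £12,200 − £6,100 = £6,100.
Claim 3 (£1,957): 50% coinsurance on £1,957 = £978.50. OOP would hit £12,680 > £11,900, so the cap limits the traveler to £11,900 − £11,701.50 = £198.50. Plan pays £1,957 − £198.50 = £1,758.50.

£1,758.50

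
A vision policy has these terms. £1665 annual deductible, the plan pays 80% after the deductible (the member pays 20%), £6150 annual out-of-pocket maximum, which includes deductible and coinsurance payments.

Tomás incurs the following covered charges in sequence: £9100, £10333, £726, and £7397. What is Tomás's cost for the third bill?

£145.20

Bill 1, £9100: deductible takes £1665, £7435 remains; 20% of £7435 = £1487. Member pays £3152; OOP now £3152.
Bill 2, £10333: deductible met; 20% of £10333 = £2066.60. Member pays £2066.60; OOP now £5218.60.
Bill 3, £726: deductible already satisfied, so member's share is 20% × £726 = £145.20. Cost to member: £145.20. OOP to date £5363.80.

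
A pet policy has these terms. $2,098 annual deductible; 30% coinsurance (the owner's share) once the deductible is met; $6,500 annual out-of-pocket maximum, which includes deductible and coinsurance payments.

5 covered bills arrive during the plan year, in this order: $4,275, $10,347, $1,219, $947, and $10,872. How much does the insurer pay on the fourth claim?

Bill 1, $4,275: $2,098 to deductible, leaving $2,177; 30% of $2,177 = $653.10. Owner owes $2,751.10 (running OOP $2,751.10). Plan pays $4,275 − $2,751.10 = $1,523.90.
Bill 2, $10,347: deductible met; 30% of $10,347 = $3,104.10. Owner owes $3,104.10 (running OOP $5,855.20). Insurer: $10,347 − $3,104.10 = $7,242.90.
Bill 3, $1,219: deductible already satisfied, so owner's share is 30% × $1,219 = $365.70. Owner owes $365.70 (running OOP $6,220.90). Plan pays $1,219 − $365.70 = $853.30.
Bill 4, $947: deductible met; 30% of $947 = $284.10. Adding that to $6,220.90 gives $6,505, past the $6,500 cap; owner pays only $6,500 − $6,220.90 = $279.10. Insurer: $947 − $279.10 = $667.90.

$667.90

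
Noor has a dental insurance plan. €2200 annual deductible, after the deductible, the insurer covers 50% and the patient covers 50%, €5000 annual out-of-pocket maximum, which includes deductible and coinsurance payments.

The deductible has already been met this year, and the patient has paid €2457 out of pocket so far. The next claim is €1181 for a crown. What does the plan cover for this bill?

With the deductible met, the entire €1181 is subject to coinsurance.
Coinsurance: €1181 × 50% = €590.50.
Year-to-date out-of-pocket becomes €2457 + €590.50 = €3047.50, still under the €5000 maximum, so no cap applies.
The plan picks up €1181 − €590.50 = €590.50.

€590.50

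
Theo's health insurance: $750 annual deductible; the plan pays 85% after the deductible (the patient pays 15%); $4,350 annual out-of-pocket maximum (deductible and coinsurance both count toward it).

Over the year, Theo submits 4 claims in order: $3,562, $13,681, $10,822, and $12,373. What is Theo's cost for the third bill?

Claim 1 — $3,562: $750 finishes the deductible; $2,812 goes to coinsurance; patient's 15% is $421.80. Patient owes $1,171.80 (running OOP $1,171.80).
Claim 2 — $13,681: 15% coinsurance on $13,681 = $2,052.15. Patient pays $2,052.15; OOP now $3,223.95.
Claim 3 — $10,822: deductible met; 15% of $10,822 = $1,623.30. OOP would hit $4,847.25 > $4,350, so the cap limits the patient to $4,350 − $3,223.95 = $1,126.05.

$1,126.05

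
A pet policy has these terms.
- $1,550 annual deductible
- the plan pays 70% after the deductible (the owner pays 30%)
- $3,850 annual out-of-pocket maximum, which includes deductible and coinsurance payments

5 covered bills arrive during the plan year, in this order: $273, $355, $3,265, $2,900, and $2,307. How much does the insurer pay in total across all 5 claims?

$5,285

Claim 1 — $273: entire amount goes to the deductible. Cost to owner: $273. OOP to date $273. Insurer: $273 − $273 = $0.
Claim 2 — $355: fully absorbed by the deductible. Owner owes $355 (running OOP $628). Plan pays $355 − $355 = $0.
Claim 3 — $3,265: deductible takes $922, $2,343 remains; owner's 30% is $702.90. Owner pays $1,624.90; OOP now $2,252.90. Plan pays $3,265 − $1,624.90 = $1,640.10.
Claim 4 — $2,900: deductible already satisfied, so owner's share is 30% × $2,900 = $870. Cost to owner: $870. OOP to date $3,122.90. Insurer: $2,900 − $870 = $2,030.
Claim 5 — $2,307: deductible already satisfied, so owner's share is 30% × $2,307 = $692.10. Cost to owner: $692.10. OOP to date $3,815. Plan pays $2,307 − $692.10 = $1,614.90.
Insurer total: $0 + $0 + $1,640.10 + $2,030 + $1,614.90 = $5,285.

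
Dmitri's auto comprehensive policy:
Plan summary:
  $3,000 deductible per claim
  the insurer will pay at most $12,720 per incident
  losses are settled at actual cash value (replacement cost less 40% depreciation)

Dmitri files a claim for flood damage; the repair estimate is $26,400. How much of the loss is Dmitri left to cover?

$13,680

At 40% depreciation, ACV = $26,400 − $10,560 = $15,840.
After the deductible, $15,840 − $3,000 = $12,840 remains.
Since $12,840 > $12,720, the payout is capped at $12,720.
Out of pocket: $26,400 − $12,720 = $13,680.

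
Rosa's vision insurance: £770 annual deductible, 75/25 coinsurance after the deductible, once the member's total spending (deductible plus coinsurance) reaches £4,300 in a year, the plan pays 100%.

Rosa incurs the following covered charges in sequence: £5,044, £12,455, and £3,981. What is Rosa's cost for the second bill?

£2,461.50

Claim 1 — £5,044: £770 finishes the deductible; £4,274 goes to coinsurance; 25% of £4,274 = £1,068.50. Cost to member: £1,838.50. OOP to date £1,838.50.
Claim 2 — £12,455: 25% coinsurance on £12,455 = £3,113.75. OOP would hit £4,952.25 > £4,300, so the cap limits the member to £4,300 − £1,838.50 = £2,461.50.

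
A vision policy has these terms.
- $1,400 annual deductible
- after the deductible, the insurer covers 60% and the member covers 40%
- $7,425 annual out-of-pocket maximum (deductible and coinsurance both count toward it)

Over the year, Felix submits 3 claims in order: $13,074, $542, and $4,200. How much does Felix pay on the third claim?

Bill 1, $13,074: deductible takes $1,400, $11,674 remains; coinsurance $11,674 × 40% = $4,669.60. Cost to member: $6,069.60. OOP to date $6,069.60.
Bill 2, $542: deductible already satisfied, so member's share is 40% × $542 = $216.80. Member owes $216.80 (running OOP $6,286.40).
Bill 3, $4,200: 40% coinsurance on $4,200 = $1,680. Adding that to $6,286.40 gives $7,966.40, past the $7,425 cap; member pays only $7,425 − $6,286.40 = $1,138.60.

$1,138.60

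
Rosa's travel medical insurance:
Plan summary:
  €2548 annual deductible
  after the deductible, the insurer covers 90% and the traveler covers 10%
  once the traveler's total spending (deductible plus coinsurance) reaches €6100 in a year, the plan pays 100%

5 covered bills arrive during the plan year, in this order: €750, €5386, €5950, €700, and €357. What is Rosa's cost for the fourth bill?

€70

Claim 1 — €750: fully absorbed by the deductible. Cost to traveler: €750. OOP to date €750.
Claim 2 — €5386: €1798 finishes the deductible; €3588 goes to coinsurance; 10% of €3588 = €358.80. Cost to traveler: €2156.80. OOP to date €2906.80.
Claim 3 — €5950: deductible met; 10% of €5950 = €595. Traveler owes €595 (running OOP €3501.80).
Claim 4 — €700: deductible already satisfied, so traveler's share is 10% × €700 = €70. Traveler pays €70; OOP now €3571.80.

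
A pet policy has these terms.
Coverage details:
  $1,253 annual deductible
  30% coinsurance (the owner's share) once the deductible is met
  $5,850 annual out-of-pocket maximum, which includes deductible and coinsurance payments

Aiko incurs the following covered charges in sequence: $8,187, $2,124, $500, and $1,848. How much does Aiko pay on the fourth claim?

$554.40

Bill 1, $8,187: $1,253 to deductible, leaving $6,934; 30% of $6,934 = $2,080.20. Cost to owner: $3,333.20. OOP to date $3,333.20.
Bill 2, $2,124: deductible already satisfied, so owner's share is 30% × $2,124 = $637.20. Owner pays $637.20; OOP now $3,970.40.
Bill 3, $500: deductible met; 30% of $500 = $150. Owner pays $150; OOP now $4,120.40.
Bill 4, $1,848: deductible met; 30% of $1,848 = $554.40. Owner owes $554.40 (running OOP $4,674.80).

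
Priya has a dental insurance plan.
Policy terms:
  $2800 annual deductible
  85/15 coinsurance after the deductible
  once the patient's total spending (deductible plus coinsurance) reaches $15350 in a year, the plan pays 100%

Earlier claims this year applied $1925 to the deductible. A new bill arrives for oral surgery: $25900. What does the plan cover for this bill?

$21271.25

$1925 of the $2800 deductible is already met, leaving $875.
That leaves $25900 − $875 = $25025 for coinsurance.
Patient's 15% share of $25025 is $3753.75.
Patient responsibility before any cap: $875 + $3753.75 = $4628.75.
Cumulative spending $1925 + $4628.75 = $6553.75 stays under the $15350 maximum.
The insurer covers the remainder: $25900 − $4628.75 = $21271.25.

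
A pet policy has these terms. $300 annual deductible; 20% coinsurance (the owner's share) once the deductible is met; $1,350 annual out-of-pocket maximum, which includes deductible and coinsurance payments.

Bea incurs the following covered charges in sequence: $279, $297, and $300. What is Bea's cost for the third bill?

#1 ($279): all of it applies to the deductible. Cost to owner: $279. OOP to date $279.
#2 ($297): $21 finishes the deductible; $276 goes to coinsurance; 20% of $276 = $55.20. Cost to owner: $76.20. OOP to date $355.20.
#3 ($300): 20% coinsurance on $300 = $60. Owner owes $60 (running OOP $415.20).

$60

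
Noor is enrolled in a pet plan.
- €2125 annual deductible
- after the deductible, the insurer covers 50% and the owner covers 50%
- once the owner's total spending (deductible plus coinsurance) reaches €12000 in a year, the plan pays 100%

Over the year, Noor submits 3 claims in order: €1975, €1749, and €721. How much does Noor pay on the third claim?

€360.50

Claim 1 (€1975): fully absorbed by the deductible. Owner owes €1975 (running OOP €1975).
Claim 2 (€1749): €150 finishes the deductible; €1599 goes to coinsurance; coinsurance €1599 × 50% = €799.50. Owner owes €949.50 (running OOP €2924.50).
Claim 3 (€721): 50% coinsurance on €721 = €360.50. Owner owes €360.50 (running OOP €3285).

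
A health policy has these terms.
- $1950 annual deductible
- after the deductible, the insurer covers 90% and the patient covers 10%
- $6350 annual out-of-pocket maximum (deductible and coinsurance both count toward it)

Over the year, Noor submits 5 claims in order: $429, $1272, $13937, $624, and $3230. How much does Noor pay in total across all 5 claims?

$3704.20

#1 ($429): all of it applies to the deductible. Cost to patient: $429. OOP to date $429.
#2 ($1272): fully absorbed by the deductible. Cost to patient: $1272. OOP to date $1701.
#3 ($13937): deductible takes $249, $13688 remains; patient's 10% is $1368.80. Patient pays $1617.80; OOP now $3318.80.
#4 ($624): deductible already satisfied, so patient's share is 10% × $624 = $62.40. Cost to patient: $62.40. OOP to date $3381.20.
#5 ($3230): deductible met; 10% of $3230 = $323. Cost to patient: $323. OOP to date $3704.20.
Summing the patient's payments: $429 + $1272 + $1617.80 + $62.40 + $323 = $3704.20.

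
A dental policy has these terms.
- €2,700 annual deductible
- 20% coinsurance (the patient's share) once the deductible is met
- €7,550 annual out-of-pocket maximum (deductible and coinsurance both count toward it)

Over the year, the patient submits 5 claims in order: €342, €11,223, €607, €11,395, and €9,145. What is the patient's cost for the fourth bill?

Bill 1, €342: entire amount goes to the deductible. Patient pays €342; OOP now €342.
Bill 2, €11,223: deductible takes €2,358, €8,865 remains; patient's 20% is €1,773. Patient owes €4,131 (running OOP €4,473).
Bill 3, €607: deductible already satisfied, so patient's share is 20% × €607 = €121.40. Patient owes €121.40 (running OOP €4,594.40).
Bill 4, €11,395: deductible already satisfied, so patient's share is 20% × €11,395 = €2,279. Cost to patient: €2,279. OOP to date €6,873.40.

€2,279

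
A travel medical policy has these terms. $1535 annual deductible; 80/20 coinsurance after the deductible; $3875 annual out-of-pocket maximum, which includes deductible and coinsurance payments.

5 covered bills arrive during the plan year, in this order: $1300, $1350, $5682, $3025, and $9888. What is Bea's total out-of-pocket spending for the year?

$3875

Claim 1 — $1300: all of it applies to the deductible. Traveler owes $1300 (running OOP $1300).
Claim 2 — $1350: $235 finishes the deductible; $1115 goes to coinsurance; 20% of $1115 = $223. Traveler owes $458 (running OOP $1758).
Claim 3 — $5682: deductible met; 20% of $5682 = $1136.40. Cost to traveler: $1136.40. OOP to date $2894.40.
Claim 4 — $3025: deductible already satisfied, so traveler's share is 20% × $3025 = $605. Cost to traveler: $605. OOP to date $3499.40.
Claim 5 — $9888: deductible met; 20% of $9888 = $1977.60. Adding that to $3499.40 gives $5477, past the $3875 cap; traveler pays only $3875 − $3499.40 = $375.60.
Summing the traveler's payments: $1300 + $458 + $1136.40 + $605 + $375.60 = $3875.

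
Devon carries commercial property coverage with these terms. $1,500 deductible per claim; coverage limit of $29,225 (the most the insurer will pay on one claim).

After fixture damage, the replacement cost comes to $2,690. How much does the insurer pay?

Subtract the deductible: $2,690 − $1,500 = $1,190.
That's under the $29,225 cap, so the insurer reimburses the full $1,190.

$1,190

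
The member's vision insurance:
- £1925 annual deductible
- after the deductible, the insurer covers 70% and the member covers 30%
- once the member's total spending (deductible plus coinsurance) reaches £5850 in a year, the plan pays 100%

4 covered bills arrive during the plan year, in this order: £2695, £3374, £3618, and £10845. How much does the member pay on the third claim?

Claim 1 (£2695): £1925 to deductible, leaving £770; 30% of £770 = £231. Member owes £2156 (running OOP £2156).
Claim 2 (£3374): deductible already satisfied, so member's share is 30% × £3374 = £1012.20. Member owes £1012.20 (running OOP £3168.20).
Claim 3 (£3618): deductible met; 30% of £3618 = £1085.40. Member pays £1085.40; OOP now £4253.60.

£1085.40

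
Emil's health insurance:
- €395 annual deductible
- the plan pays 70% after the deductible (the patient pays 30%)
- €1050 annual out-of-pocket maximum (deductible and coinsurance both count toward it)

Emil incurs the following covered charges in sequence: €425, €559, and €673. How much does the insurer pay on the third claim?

€471.10

#1 (€425): deductible takes €395, €30 remains; 30% of €30 = €9. Patient owes €404 (running OOP €404). Insurer: €425 − €404 = €21.
#2 (€559): 30% coinsurance on €559 = €167.70. Patient pays €167.70; OOP now €571.70. Insurer: €559 − €167.70 = €391.30.
#3 (€673): deductible already satisfied, so patient's share is 30% × €673 = €201.90. Patient pays €201.90; OOP now €773.60. Insurer: €673 − €201.90 = €471.10.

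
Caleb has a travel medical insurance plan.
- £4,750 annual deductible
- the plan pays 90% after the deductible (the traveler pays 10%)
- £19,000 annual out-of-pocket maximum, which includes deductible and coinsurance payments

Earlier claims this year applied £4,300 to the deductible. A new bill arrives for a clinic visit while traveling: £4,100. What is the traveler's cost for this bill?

£815

£4,300 of the £4,750 deductible is already met, leaving £450.
That leaves £4,100 − £450 = £3,650 for coinsurance.
Traveler's 10% share of £3,650 is £365.
That puts the traveler's cost at £450 + £365 = £815 before any cap.
Cumulative spending £4,300 + £815 = £5,115 stays under the £19,000 maximum.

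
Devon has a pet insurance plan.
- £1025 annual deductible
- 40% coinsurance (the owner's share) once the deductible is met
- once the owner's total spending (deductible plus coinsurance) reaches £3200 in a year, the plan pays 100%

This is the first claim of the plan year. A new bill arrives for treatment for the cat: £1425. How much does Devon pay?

Nothing has been paid toward the £1025 deductible, so the first £1025 of this charge is applied there.
That leaves £1425 − £1025 = £400 for coinsurance.
40% of £400 = £160 falls to the owner.
Owner responsibility before any cap: £1025 + £160 = £1185.
Year-to-date out-of-pocket becomes £0 + £1185 = £1185, still under the £3200 maximum, so no cap applies.

£1185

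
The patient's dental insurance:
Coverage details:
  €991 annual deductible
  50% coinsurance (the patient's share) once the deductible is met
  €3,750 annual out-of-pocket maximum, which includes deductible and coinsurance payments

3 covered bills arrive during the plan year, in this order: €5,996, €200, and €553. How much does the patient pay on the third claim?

€156.50

Claim 1 (€5,996): deductible takes €991, €5,005 remains; coinsurance €5,005 × 50% = €2,502.50. Patient owes €3,493.50 (running OOP €3,493.50).
Claim 2 (€200): deductible already satisfied, so patient's share is 50% × €200 = €100. Cost to patient: €100. OOP to date €3,593.50.
Claim 3 (€553): deductible met; 50% of €553 = €276.50. OOP would hit €3,870 > €3,750, so the cap limits the patient to €3,750 − €3,593.50 = €156.50.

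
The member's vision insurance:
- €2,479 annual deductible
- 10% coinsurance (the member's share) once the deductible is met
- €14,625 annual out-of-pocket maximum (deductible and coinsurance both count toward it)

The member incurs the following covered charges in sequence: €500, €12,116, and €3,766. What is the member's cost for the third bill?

€376.60

#1 (€500): fully absorbed by the deductible. Cost to member: €500. OOP to date €500.
#2 (€12,116): deductible takes €1,979, €10,137 remains; member's 10% is €1,013.70. Member owes €2,992.70 (running OOP €3,492.70).
#3 (€3,766): 10% coinsurance on €3,766 = €376.60. Member owes €376.60 (running OOP €3,869.30).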